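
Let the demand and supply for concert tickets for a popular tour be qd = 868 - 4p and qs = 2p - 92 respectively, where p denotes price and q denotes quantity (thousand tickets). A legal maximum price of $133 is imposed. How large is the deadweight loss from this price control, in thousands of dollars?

Without the control the market clears where 868 - 4p = 2p - 92, i.e. p* = 160 and q* = 228.
Because the ceiling (133) lies below the market-clearing price, it is binding.
At p = 133: qd = 868 - 4·133 = 336 and qs = 2·133 - 92 = 174.
Quantity traded falls to 174. At q = 174 the demand price is (868 - 174)/4 = 173.5 and the supply price is (92 + 174)/2 = 133.
Deadweight loss = ½ · (173.5 - 133) · (228 - 174) = ½ · 40.5 · 54 = 1093.5.

1093.5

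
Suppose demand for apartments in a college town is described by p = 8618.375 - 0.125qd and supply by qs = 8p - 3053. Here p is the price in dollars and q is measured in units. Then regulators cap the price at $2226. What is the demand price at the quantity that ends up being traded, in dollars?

6774

Rearranging demand gives qd = 68947 - 8p. In a free market, 68947 - 8p = 8p - 3053 gives the equilibrium p* = 4500, q* = 32947.
Since 2226 < 4500, the ceiling is binding.
At p = 2226: qd = 68947 - 8·2226 = 51139 and qs = 8·2226 - 3053 = 14755.
Only 14755 units reach the market. On the demand curve, the marginal buyer's willingness to pay at q = 14755 is (68947 - 14755)/8 = 6774.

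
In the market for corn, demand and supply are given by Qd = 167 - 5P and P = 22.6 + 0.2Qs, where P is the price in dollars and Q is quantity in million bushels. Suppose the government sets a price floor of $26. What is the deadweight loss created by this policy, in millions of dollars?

0

Rearranging supply gives Qs = 5P - 113. Equilibrium: 167 - 5P = 5P - 113, so 280 = 10P and P* = 28, Q* = 27.
Since 26 is below P* = 28, the floor does not bind and the free-market outcome prevails.
Since the control does not bind, no trades are prevented and deadweight loss is zero.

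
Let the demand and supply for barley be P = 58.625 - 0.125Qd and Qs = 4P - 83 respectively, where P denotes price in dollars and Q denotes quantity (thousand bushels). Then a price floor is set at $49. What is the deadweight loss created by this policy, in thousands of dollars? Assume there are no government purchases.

108

Rearranging demand gives Qd = 469 - 8P. Without the control the market clears where 469 - 8P = 4P - 83, i.e. P* = 46 and Q* = 101.
Because the floor (49) lies above the market-clearing price, it is binding.
At P = 49: Qd = 469 - 8·49 = 77 and Qs = 4·49 - 83 = 113.
Quantity traded falls to 77. At Q = 77 the demand price is (469 - 77)/8 = 49 and the supply price is (83 + 77)/4 = 40.
Deadweight loss = ½ · (49 - 40) · (101 - 77) = ½ · 9 · 24 = 108.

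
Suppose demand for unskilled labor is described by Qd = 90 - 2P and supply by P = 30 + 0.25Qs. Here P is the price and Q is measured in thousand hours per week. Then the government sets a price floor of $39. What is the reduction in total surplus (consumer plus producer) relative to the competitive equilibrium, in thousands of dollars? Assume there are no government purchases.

Rearranging supply gives Qs = 4P - 120. Equilibrium: 90 - 2P = 4P - 120, so 210 = 6P and P* = 35, Q* = 20.
Since 39 > 35, the floor is binding.
At P = 39: Qd = 90 - 2·39 = 12 and Qs = 4·39 - 120 = 36.
Quantity traded falls to 12. At Q = 12 the demand price is (90 - 12)/2 = 39 and the supply price is (120 + 12)/4 = 33.
Deadweight loss = ½ · (39 - 33) · (20 - 12) = ½ · 6 · 8 = 24.

24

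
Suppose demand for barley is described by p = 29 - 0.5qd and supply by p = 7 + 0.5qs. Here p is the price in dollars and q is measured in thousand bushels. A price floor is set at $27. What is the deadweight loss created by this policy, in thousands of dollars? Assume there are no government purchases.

162

Rearranging demand gives qd = 58 - 2p; rearranging supply gives qs = 2p - 14. In a free market, 58 - 2p = 2p - 14 gives the equilibrium p* = 18, q* = 22.
Since 27 > 18, the floor is binding.
At p = 27: qd = 58 - 2·27 = 4 and qs = 2·27 - 14 = 40.
Quantity traded falls to 4. At q = 4 the demand price is (58 - 4)/2 = 27 and the supply price is (14 + 4)/2 = 9.
Deadweight loss = ½ · (27 - 9) · (22 - 4) = ½ · 18 · 18 = 162.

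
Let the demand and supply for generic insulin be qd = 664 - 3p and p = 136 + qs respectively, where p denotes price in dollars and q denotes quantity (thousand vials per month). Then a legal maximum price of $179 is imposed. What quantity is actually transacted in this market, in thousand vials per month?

Rearranging supply gives qs = p - 136. Setting quantity demanded equal to quantity supplied, 664 - 3p = p - 136, gives p* = 200 and q* = 64.
Since 179 < 200, the ceiling is binding.
At p = 179: qd = 664 - 3·179 = 127 and qs = 179 - 136 = 43.
The quantity actually transacted is the short side, supply: 43.

43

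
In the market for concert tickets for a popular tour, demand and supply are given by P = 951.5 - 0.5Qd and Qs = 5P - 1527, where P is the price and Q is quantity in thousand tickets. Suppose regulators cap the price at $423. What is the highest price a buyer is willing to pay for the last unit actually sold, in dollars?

657.5

Rearranging demand gives Qd = 1903 - 2P. In a free market, 1903 - 2P = 5P - 1527 gives the equilibrium P* = 490, Q* = 923.
Because the ceiling (423) lies below the market-clearing price, it is binding.
At P = 423: Qd = 1903 - 2·423 = 1057 and Qs = 5·423 - 1527 = 588.
Only 588 units reach the market. On the demand curve, the marginal buyer's willingness to pay at Q = 588 is (1903 - 588)/2 = 657.5.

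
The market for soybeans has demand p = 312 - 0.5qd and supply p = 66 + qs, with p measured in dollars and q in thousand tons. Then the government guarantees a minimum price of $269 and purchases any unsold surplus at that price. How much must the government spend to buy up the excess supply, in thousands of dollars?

Rearranging demand gives qd = 624 - 2p; rearranging supply gives qs = p - 66. Equilibrium: 624 - 2p = p - 66, so 690 = 3p and p* = 230, q* = 164.
The floor of 269 is above the equilibrium price 230, so it binds.
At p = 269: qd = 624 - 2·269 = 86 and qs = 269 - 66 = 203.
Surplus = qs - qd = 117.
Government expenditure = surplus × support price = 117 × 269 = 31473.

31473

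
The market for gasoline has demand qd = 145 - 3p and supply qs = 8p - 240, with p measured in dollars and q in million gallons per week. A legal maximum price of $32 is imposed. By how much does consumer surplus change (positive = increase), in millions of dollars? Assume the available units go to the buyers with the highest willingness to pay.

In a free market, 145 - 3p = 8p - 240 gives the equilibrium p* = 35, q* = 40.
Because the ceiling (32) lies below the market-clearing price, it is binding.
At p = 32: qd = 145 - 3·32 = 49 and qs = 8·32 - 240 = 16.
Consumer surplus without the control is ½ · (145/3 - 35) · 40 = 800/3.
With the ceiling, 16 units are sold at 32 (assume they go to the highest-value buyers). The demand price at q = 16 is 43, so CS = ½ · [(145/3 - 32) + (43 - 32)] · 16 = 656/3.
Change in consumer surplus = 656/3 - 800/3 = -48.

-48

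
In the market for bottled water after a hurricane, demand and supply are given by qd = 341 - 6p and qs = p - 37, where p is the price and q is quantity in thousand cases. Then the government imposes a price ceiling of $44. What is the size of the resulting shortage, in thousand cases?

In a free market, 341 - 6p = p - 37 gives the equilibrium p* = 54, q* = 17.
The ceiling of 44 is below the equilibrium price 54, so it binds.
At p = 44: qd = 341 - 6·44 = 77 and qs = 44 - 37 = 7.
Shortage = qd - qs = 77 - 7 = 70.

70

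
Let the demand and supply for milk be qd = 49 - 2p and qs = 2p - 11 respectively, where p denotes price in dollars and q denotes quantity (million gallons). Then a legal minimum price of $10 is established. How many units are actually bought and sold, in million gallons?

19

Setting quantity demanded equal to quantity supplied, 49 - 2p = 2p - 11, gives p* = 15 and q* = 19.
Since 10 is below p* = 15, the floor does not bind and the free-market outcome prevails.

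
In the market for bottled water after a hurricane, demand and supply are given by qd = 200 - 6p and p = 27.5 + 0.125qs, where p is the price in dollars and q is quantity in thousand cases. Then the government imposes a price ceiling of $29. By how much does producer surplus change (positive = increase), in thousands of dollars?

-16

Rearranging supply gives qs = 8p - 220. Equilibrium: 200 - 6p = 8p - 220, so 420 = 14p and p* = 30, q* = 20.
Because the ceiling (29) lies below the market-clearing price, it is binding.
At p = 29: qd = 200 - 6·29 = 26 and qs = 8·29 - 220 = 12.
Producer surplus without the control is ½ · (30 - 27.5) · 20 = 25.
With the ceiling, producers sell 12 units at 29, so PS = ½ · (29 - 27.5) · 12 = 9.
Change in producer surplus = 9 - 25 = -16.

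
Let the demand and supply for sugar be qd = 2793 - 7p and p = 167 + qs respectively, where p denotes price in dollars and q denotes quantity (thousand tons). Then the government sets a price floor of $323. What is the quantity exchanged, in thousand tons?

Rearranging supply gives qs = p - 167. In a free market, 2793 - 7p = p - 167 gives the equilibrium p* = 370, q* = 203.
Since 323 is below p* = 370, the floor does not bind and the free-market outcome prevails.

203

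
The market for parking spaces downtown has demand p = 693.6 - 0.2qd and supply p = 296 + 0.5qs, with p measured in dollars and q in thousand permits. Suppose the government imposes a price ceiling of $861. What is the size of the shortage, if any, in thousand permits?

0

Rearranging demand gives qd = 3468 - 5p; rearranging supply gives qs = 2p - 592. Equilibrium: 3468 - 5p = 2p - 592, so 4060 = 7p and p* = 580, q* = 568.
Since 861 is above p* = 580, the ceiling does not bind and the free-market outcome prevails.
Since the control does not bind, there is no shortage.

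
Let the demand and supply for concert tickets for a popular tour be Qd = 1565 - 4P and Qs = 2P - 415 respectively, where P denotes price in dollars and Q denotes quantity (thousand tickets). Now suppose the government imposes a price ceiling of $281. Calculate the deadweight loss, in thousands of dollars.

Equilibrium: 1565 - 4P = 2P - 415, so 1980 = 6P and P* = 330, Q* = 245.
Because the ceiling (281) lies below the market-clearing price, it is binding.
At P = 281: Qd = 1565 - 4·281 = 441 and Qs = 2·281 - 415 = 147.
Quantity traded falls to 147. At Q = 147 the demand price is (1565 - 147)/4 = 354.5 and the supply price is (415 + 147)/2 = 281.
Deadweight loss = ½ · (354.5 - 281) · (245 - 147) = ½ · 73.5 · 98 = 3601.5.

3601.5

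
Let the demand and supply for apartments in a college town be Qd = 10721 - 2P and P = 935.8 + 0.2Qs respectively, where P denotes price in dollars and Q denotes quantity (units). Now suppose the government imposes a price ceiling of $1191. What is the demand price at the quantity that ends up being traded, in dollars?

Rearranging supply gives Qs = 5P - 4679. Equilibrium: 10721 - 2P = 5P - 4679, so 15400 = 7P and P* = 2200, Q* = 6321.
Since 1191 < 2200, the ceiling is binding.
At P = 1191: Qd = 10721 - 2·1191 = 8339 and Qs = 5·1191 - 4679 = 1276.
Only 1276 units reach the market. On the demand curve, the marginal buyer's willingness to pay at Q = 1276 is (10721 - 1276)/2 = 4722.5.

4722.5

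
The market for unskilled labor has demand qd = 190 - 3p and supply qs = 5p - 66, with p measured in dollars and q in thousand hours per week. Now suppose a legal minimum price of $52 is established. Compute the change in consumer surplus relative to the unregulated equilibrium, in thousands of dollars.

-1280

Without the control the market clears where 190 - 3p = 5p - 66, i.e. p* = 32 and q* = 94.
The floor of 52 is above the equilibrium price 32, so it binds.
At p = 52: qd = 190 - 3·52 = 34 and qs = 5·52 - 66 = 194.
Consumer surplus without the control is ½ · (190/3 - 32) · 94 = 4418/3.
With the floor, consumers buy 34 units at 52, so CS = ½ · (190/3 - 52) · 34 = 578/3.
Change in consumer surplus = 578/3 - 4418/3 = -1280.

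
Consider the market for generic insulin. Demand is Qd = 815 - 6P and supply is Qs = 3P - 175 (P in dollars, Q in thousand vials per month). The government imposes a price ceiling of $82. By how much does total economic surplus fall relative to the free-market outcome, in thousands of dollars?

Setting quantity demanded equal to quantity supplied, 815 - 6P = 3P - 175, gives P* = 110 and Q* = 155.
Since 82 < 110, the ceiling is binding.
At P = 82: Qd = 815 - 6·82 = 323 and Qs = 3·82 - 175 = 71.
Quantity traded falls to 71. At Q = 71 the demand price is (815 - 71)/6 = 124 and the supply price is (175 + 71)/3 = 82.
Deadweight loss = ½ · (124 - 82) · (155 - 71) = ½ · 42 · 84 = 1764.

1764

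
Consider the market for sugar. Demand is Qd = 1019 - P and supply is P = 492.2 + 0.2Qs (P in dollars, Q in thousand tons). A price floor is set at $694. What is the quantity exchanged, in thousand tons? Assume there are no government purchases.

325

Rearranging supply gives Qs = 5P - 2461. Equilibrium: 1019 - P = 5P - 2461, so 3480 = 6P and P* = 580, Q* = 439.
The floor of 694 is above the equilibrium price 580, so it binds.
At P = 694: Qd = 1019 - 694 = 325 and Qs = 5·694 - 2461 = 1009.
The quantity actually transacted is the short side, demand: 325.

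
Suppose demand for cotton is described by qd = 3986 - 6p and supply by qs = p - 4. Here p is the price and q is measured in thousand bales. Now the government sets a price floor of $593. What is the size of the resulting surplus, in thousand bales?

Equilibrium: 3986 - 6p = p - 4, so 3990 = 7p and p* = 570, q* = 566.
The floor of 593 is above the equilibrium price 570, so it binds.
At p = 593: qd = 3986 - 6·593 = 428 and qs = 593 - 4 = 589.
Surplus = qs - qd = 589 - 428 = 161.

161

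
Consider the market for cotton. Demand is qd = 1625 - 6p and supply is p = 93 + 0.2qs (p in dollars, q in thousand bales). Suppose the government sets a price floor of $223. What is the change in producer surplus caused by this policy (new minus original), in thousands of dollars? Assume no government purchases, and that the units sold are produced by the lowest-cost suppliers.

5550.6

Rearranging supply gives qs = 5p - 465. Without the control the market clears where 1625 - 6p = 5p - 465, i.e. p* = 190 and q* = 485.
Since 223 > 190, the floor is binding.
At p = 223: qd = 1625 - 6·223 = 287 and qs = 5·223 - 465 = 650.
Producer surplus without the control is ½ · (190 - 93) · 485 = 23522.5.
With the floor, 287 units are sold at 223. The supply price at q = 287 is 150.4, so PS = ½ · [(223 - 93) + (223 - 150.4)] · 287 = 29073.1.
Change in producer surplus = 29073.1 - 23522.5 = 5550.6.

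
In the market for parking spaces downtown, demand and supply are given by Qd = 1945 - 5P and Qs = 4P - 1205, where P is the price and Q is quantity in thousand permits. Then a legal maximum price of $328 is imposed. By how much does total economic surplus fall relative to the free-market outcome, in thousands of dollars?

1742.4

Without the control the market clears where 1945 - 5P = 4P - 1205, i.e. P* = 350 and Q* = 195.
Since 328 < 350, the ceiling is binding.
At P = 328: Qd = 1945 - 5·328 = 305 and Qs = 4·328 - 1205 = 107.
Quantity traded falls to 107. At Q = 107 the demand price is (1945 - 107)/5 = 367.6 and the supply price is (1205 + 107)/4 = 328.
Deadweight loss = ½ · (367.6 - 328) · (195 - 107) = ½ · 39.6 · 88 = 1742.4.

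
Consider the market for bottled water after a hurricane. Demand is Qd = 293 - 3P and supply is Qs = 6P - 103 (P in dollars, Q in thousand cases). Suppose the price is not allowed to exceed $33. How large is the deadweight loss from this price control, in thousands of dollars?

Equilibrium: 293 - 3P = 6P - 103, so 396 = 9P and P* = 44, Q* = 161.
Because the ceiling (33) lies below the market-clearing price, it is binding.
At P = 33: Qd = 293 - 3·33 = 194 and Qs = 6·33 - 103 = 95.
Quantity traded falls to 95. At Q = 95 the demand price is (293 - 95)/3 = 66 and the supply price is (103 + 95)/6 = 33.
Deadweight loss = ½ · (66 - 33) · (161 - 95) = ½ · 33 · 66 = 1089.

1089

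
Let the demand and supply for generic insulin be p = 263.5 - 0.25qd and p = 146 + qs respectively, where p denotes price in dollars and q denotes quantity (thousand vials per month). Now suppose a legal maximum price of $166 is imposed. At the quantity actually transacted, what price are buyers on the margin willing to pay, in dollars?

Rearranging demand gives qd = 1054 - 4p; rearranging supply gives qs = p - 146. Setting quantity demanded equal to quantity supplied, 1054 - 4p = p - 146, gives p* = 240 and q* = 94.
Since 166 < 240, the ceiling is binding.
At p = 166: qd = 1054 - 4·166 = 390 and qs = 166 - 146 = 20.
Only 20 units reach the market. On the demand curve, the marginal buyer's willingness to pay at q = 20 is (1054 - 20)/4 = 258.5.

258.5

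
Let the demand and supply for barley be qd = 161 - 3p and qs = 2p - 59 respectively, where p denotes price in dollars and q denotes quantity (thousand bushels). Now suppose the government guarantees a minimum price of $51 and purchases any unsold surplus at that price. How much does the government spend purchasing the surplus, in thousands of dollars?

1785

Equilibrium: 161 - 3p = 2p - 59, so 220 = 5p and p* = 44, q* = 29.
Because the floor (51) lies above the market-clearing price, it is binding.
At p = 51: qd = 161 - 3·51 = 8 and qs = 2·51 - 59 = 43.
Surplus = qs - qd = 35.
Government expenditure = surplus × support price = 35 × 51 = 1785.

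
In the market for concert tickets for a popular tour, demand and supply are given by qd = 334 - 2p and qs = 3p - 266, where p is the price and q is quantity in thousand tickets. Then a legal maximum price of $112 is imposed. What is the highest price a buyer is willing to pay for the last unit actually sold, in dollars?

132

Setting quantity demanded equal to quantity supplied, 334 - 2p = 3p - 266, gives p* = 120 and q* = 94.
The ceiling of 112 is below the equilibrium price 120, so it binds.
At p = 112: qd = 334 - 2·112 = 110 and qs = 3·112 - 266 = 70.
Only 70 units reach the market. On the demand curve, the marginal buyer's willingness to pay at q = 70 is (334 - 70)/2 = 132.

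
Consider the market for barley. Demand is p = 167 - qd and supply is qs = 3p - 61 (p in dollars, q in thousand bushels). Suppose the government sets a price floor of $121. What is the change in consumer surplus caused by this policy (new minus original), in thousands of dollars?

Rearranging demand gives qd = 167 - p. Without the control the market clears where 167 - p = 3p - 61, i.e. p* = 57 and q* = 110.
Because the floor (121) lies above the market-clearing price, it is binding.
At p = 121: qd = 167 - 121 = 46 and qs = 3·121 - 61 = 302.
Consumer surplus without the control is ½ · (167 - 57) · 110 = 6050.
With the floor, consumers buy 46 units at 121, so CS = ½ · (167 - 121) · 46 = 1058.
Change in consumer surplus = 1058 - 6050 = -4992.

-4992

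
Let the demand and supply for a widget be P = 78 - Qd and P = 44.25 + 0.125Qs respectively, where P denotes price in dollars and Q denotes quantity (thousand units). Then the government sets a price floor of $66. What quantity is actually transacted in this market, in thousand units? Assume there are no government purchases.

12

Rearranging demand gives Qd = 78 - P; rearranging supply gives Qs = 8P - 354. Without the control the market clears where 78 - P = 8P - 354, i.e. P* = 48 and Q* = 30.
Since 66 > 48, the floor is binding.
At P = 66: Qd = 78 - 66 = 12 and Qs = 8·66 - 354 = 174.
The quantity actually transacted is the short side, demand: 12.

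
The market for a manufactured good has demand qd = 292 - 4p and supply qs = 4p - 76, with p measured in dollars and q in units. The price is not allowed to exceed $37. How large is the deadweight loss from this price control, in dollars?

324

In a free market, 292 - 4p = 4p - 76 gives the equilibrium p* = 46, q* = 108.
Since 37 < 46, the ceiling is binding.
At p = 37: qd = 292 - 4·37 = 144 and qs = 4·37 - 76 = 72.
Quantity traded falls to 72. At q = 72 the demand price is (292 - 72)/4 = 55 and the supply price is (76 + 72)/4 = 37.
Deadweight loss = ½ · (55 - 37) · (108 - 72) = ½ · 18 · 36 = 324.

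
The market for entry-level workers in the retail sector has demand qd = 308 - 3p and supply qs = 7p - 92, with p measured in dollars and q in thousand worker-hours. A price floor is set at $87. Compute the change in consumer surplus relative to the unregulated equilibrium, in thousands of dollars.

Setting quantity demanded equal to quantity supplied, 308 - 3p = 7p - 92, gives p* = 40 and q* = 188.
Since 87 > 40, the floor is binding.
At p = 87: qd = 308 - 3·87 = 47 and qs = 7·87 - 92 = 517.
Consumer surplus without the control is ½ · (308/3 - 40) · 188 = 17672/3.
With the floor, consumers buy 47 units at 87, so CS = ½ · (308/3 - 87) · 47 = 2209/6.
Change in consumer surplus = 2209/6 - 17672/3 = -5522.5.

-5522.5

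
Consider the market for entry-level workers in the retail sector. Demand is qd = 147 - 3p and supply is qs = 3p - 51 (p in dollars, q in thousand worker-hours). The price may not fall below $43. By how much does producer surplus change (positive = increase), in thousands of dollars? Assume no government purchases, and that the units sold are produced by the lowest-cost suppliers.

30

Setting quantity demanded equal to quantity supplied, 147 - 3p = 3p - 51, gives p* = 33 and q* = 48.
Since 43 > 33, the floor is binding.
At p = 43: qd = 147 - 3·43 = 18 and qs = 3·43 - 51 = 78.
Producer surplus without the control is ½ · (33 - 17) · 48 = 384.
With the floor, 18 units are sold at 43. The supply price at q = 18 is 23, so PS = ½ · [(43 - 17) + (43 - 23)] · 18 = 414.
Change in producer surplus = 414 - 384 = 30.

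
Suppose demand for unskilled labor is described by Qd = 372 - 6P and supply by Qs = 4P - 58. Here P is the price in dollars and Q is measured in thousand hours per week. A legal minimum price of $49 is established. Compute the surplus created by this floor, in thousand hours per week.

Equilibrium: 372 - 6P = 4P - 58, so 430 = 10P and P* = 43, Q* = 114.
Because the floor (49) lies above the market-clearing price, it is binding.
At P = 49: Qd = 372 - 6·49 = 78 and Qs = 4·49 - 58 = 138.
Surplus = Qs - Qd = 138 - 78 = 60.

60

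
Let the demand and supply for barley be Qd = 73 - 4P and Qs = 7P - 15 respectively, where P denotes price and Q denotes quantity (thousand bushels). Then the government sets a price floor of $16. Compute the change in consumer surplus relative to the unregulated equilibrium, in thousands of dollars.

-200

Without the control the market clears where 73 - 4P = 7P - 15, i.e. P* = 8 and Q* = 41.
The floor of 16 is above the equilibrium price 8, so it binds.
At P = 16: Qd = 73 - 4·16 = 9 and Qs = 7·16 - 15 = 97.
Consumer surplus without the control is ½ · (18.25 - 8) · 41 = 210.125.
With the floor, consumers buy 9 units at 16, so CS = ½ · (18.25 - 16) · 9 = 10.125.
Change in consumer surplus = 10.125 - 210.125 = -200.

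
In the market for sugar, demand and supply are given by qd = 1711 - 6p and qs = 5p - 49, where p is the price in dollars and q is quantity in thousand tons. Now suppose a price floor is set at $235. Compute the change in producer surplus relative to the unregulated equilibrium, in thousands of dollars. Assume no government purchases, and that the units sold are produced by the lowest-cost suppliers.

2325

In a free market, 1711 - 6p = 5p - 49 gives the equilibrium p* = 160, q* = 751.
The floor of 235 is above the equilibrium price 160, so it binds.
At p = 235: qd = 1711 - 6·235 = 301 and qs = 5·235 - 49 = 1126.
Producer surplus without the control is ½ · (160 - 9.8) · 751 = 56400.1.
With the floor, 301 units are sold at 235. The supply price at q = 301 is 70, so PS = ½ · [(235 - 9.8) + (235 - 70)] · 301 = 58725.1.
Change in producer surplus = 58725.1 - 56400.1 = 2325.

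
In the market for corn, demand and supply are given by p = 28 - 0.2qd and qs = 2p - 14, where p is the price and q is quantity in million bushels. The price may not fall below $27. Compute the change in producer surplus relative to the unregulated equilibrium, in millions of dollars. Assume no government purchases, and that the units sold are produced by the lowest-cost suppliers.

Rearranging demand gives qd = 140 - 5p. Without the control the market clears where 140 - 5p = 2p - 14, i.e. p* = 22 and q* = 30.
Because the floor (27) lies above the market-clearing price, it is binding.
At p = 27: qd = 140 - 5·27 = 5 and qs = 2·27 - 14 = 40.
Producer surplus without the control is ½ · (22 - 7) · 30 = 225.
With the floor, 5 units are sold at 27. The supply price at q = 5 is 9.5, so PS = ½ · [(27 - 7) + (27 - 9.5)] · 5 = 93.75.
Change in producer surplus = 93.75 - 225 = -131.25.

-131.25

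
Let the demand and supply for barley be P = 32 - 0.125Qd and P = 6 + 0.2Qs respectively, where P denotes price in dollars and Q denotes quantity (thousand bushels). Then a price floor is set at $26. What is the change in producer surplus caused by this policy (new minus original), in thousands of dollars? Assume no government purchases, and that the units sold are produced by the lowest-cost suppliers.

Rearranging demand gives Qd = 256 - 8P; rearranging supply gives Qs = 5P - 30. Setting quantity demanded equal to quantity supplied, 256 - 8P = 5P - 30, gives P* = 22 and Q* = 80.
The floor of 26 is above the equilibrium price 22, so it binds.
At P = 26: Qd = 256 - 8·26 = 48 and Qs = 5·26 - 30 = 100.
Producer surplus without the control is ½ · (22 - 6) · 80 = 640.
With the floor, 48 units are sold at 26. The supply price at Q = 48 is 15.6, so PS = ½ · [(26 - 6) + (26 - 15.6)] · 48 = 729.6.
Change in producer surplus = 729.6 - 640 = 89.6.

89.6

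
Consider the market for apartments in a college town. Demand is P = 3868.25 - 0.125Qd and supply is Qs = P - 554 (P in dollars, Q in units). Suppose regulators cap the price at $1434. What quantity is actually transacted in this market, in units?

880

Rearranging demand gives Qd = 30946 - 8P. Without the control the market clears where 30946 - 8P = P - 554, i.e. P* = 3500 and Q* = 2946.
Since 1434 < 3500, the ceiling is binding.
At P = 1434: Qd = 30946 - 8·1434 = 19474 and Qs = 1434 - 554 = 880.
The quantity actually transacted is the short side, supply: 880.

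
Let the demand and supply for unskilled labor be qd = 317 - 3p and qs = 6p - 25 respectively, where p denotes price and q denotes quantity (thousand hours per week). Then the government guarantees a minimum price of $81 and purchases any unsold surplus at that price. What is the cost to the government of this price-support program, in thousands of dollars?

Setting quantity demanded equal to quantity supplied, 317 - 3p = 6p - 25, gives p* = 38 and q* = 203.
Since 81 > 38, the floor is binding.
At p = 81: qd = 317 - 3·81 = 74 and qs = 6·81 - 25 = 461.
Surplus = qs - qd = 387.
Government expenditure = surplus × support price = 387 × 81 = 31347.

31347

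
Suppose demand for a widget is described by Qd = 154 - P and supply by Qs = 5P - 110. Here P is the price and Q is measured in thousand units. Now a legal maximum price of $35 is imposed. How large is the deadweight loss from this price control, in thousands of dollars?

In a free market, 154 - P = 5P - 110 gives the equilibrium P* = 44, Q* = 110.
Because the ceiling (35) lies below the market-clearing price, it is binding.
At P = 35: Qd = 154 - 35 = 119 and Qs = 5·35 - 110 = 65.
Quantity traded falls to 65. At Q = 65 the demand price is 154 - 65 = 89 and the supply price is (110 + 65)/5 = 35.
Deadweight loss = ½ · (89 - 35) · (110 - 65) = ½ · 54 · 45 = 1215.

1215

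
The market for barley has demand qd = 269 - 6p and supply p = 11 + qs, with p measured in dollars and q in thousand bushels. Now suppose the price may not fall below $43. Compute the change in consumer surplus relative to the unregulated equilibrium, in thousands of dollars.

-60

Rearranging supply gives qs = p - 11. In a free market, 269 - 6p = p - 11 gives the equilibrium p* = 40, q* = 29.
Since 43 > 40, the floor is binding.
At p = 43: qd = 269 - 6·43 = 11 and qs = 43 - 11 = 32.
Consumer surplus without the control is ½ · (269/6 - 40) · 29 = 841/12.
With the floor, consumers buy 11 units at 43, so CS = ½ · (269/6 - 43) · 11 = 121/12.
Change in consumer surplus = 121/12 - 841/12 = -60.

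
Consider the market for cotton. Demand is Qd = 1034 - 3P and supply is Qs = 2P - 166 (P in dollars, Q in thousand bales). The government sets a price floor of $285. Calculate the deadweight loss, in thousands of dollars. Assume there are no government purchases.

7593.75

Without the control the market clears where 1034 - 3P = 2P - 166, i.e. P* = 240 and Q* = 314.
The floor of 285 is above the equilibrium price 240, so it binds.
At P = 285: Qd = 1034 - 3·285 = 179 and Qs = 2·285 - 166 = 404.
Quantity traded falls to 179. At Q = 179 the demand price is (1034 - 179)/3 = 285 and the supply price is (166 + 179)/2 = 172.5.
Deadweight loss = ½ · (285 - 172.5) · (314 - 179) = ½ · 112.5 · 135 = 7593.75.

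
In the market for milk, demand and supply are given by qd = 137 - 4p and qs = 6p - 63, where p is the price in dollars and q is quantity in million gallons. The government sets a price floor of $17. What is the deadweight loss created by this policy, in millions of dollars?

0

Equilibrium: 137 - 4p = 6p - 63, so 200 = 10p and p* = 20, q* = 57.
Since 17 is below p* = 20, the floor does not bind and the free-market outcome prevails.
Since the control does not bind, no trades are prevented and deadweight loss is zero.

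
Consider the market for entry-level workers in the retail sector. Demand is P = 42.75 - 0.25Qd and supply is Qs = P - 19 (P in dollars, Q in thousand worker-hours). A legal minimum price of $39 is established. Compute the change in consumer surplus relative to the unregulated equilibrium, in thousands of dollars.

-17

Rearranging demand gives Qd = 171 - 4P. Setting quantity demanded equal to quantity supplied, 171 - 4P = P - 19, gives P* = 38 and Q* = 19.
Because the floor (39) lies above the market-clearing price, it is binding.
At P = 39: Qd = 171 - 4·39 = 15 and Qs = 39 - 19 = 20.
Consumer surplus without the control is ½ · (42.75 - 38) · 19 = 45.125.
With the floor, consumers buy 15 units at 39, so CS = ½ · (42.75 - 39) · 15 = 28.125.
Change in consumer surplus = 28.125 - 45.125 = -17.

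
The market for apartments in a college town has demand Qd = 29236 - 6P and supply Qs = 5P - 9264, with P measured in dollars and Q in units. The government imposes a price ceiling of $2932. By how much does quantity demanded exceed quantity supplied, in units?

Setting quantity demanded equal to quantity supplied, 29236 - 6P = 5P - 9264, gives P* = 3500 and Q* = 8236.
The ceiling of 2932 is below the equilibrium price 3500, so it binds.
At P = 2932: Qd = 29236 - 6·2932 = 11644 and Qs = 5·2932 - 9264 = 5396.
Shortage = Qd - Qs = 11644 - 5396 = 6248.

6248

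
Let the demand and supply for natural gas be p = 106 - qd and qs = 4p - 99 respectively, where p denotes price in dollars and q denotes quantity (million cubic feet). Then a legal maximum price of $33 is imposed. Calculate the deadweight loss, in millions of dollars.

640

Rearranging demand gives qd = 106 - p. Setting quantity demanded equal to quantity supplied, 106 - p = 4p - 99, gives p* = 41 and q* = 65.
Because the ceiling (33) lies below the market-clearing price, it is binding.
At p = 33: qd = 106 - 33 = 73 and qs = 4·33 - 99 = 33.
Quantity traded falls to 33. At q = 33 the demand price is 106 - 33 = 73 and the supply price is (99 + 33)/4 = 33.
Deadweight loss = ½ · (73 - 33) · (65 - 33) = ½ · 40 · 32 = 640.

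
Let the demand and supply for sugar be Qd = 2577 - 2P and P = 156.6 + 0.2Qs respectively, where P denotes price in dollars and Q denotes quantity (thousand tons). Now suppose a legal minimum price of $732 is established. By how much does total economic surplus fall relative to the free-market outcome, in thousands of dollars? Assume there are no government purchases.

Rearranging supply gives Qs = 5P - 783. Equilibrium: 2577 - 2P = 5P - 783, so 3360 = 7P and P* = 480, Q* = 1617.
Because the floor (732) lies above the market-clearing price, it is binding.
At P = 732: Qd = 2577 - 2·732 = 1113 and Qs = 5·732 - 783 = 2877.
Quantity traded falls to 1113. At Q = 1113 the demand price is (2577 - 1113)/2 = 732 and the supply price is (783 + 1113)/5 = 379.2.
Deadweight loss = ½ · (732 - 379.2) · (1617 - 1113) = ½ · 352.8 · 504 = 88905.6.

88905.6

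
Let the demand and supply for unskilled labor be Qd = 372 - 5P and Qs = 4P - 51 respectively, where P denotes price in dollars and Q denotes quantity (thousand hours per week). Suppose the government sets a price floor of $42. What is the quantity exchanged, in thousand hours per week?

137

Equilibrium: 372 - 5P = 4P - 51, so 423 = 9P and P* = 47, Q* = 137.
The floor of 42 is below the equilibrium price 47, so it is not binding; the market clears at P* = 47, Q* = 137.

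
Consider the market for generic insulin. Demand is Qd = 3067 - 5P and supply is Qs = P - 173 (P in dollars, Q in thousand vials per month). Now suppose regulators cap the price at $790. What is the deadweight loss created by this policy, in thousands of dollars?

0

Setting quantity demanded equal to quantity supplied, 3067 - 5P = P - 173, gives P* = 540 and Q* = 367.
Since 790 is above P* = 540, the ceiling does not bind and the free-market outcome prevails.
Since the control does not bind, no trades are prevented and deadweight loss is zero.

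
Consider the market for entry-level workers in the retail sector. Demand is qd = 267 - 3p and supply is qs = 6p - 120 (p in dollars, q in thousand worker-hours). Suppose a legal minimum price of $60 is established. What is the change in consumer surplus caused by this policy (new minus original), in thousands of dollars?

Setting quantity demanded equal to quantity supplied, 267 - 3p = 6p - 120, gives p* = 43 and q* = 138.
The floor of 60 is above the equilibrium price 43, so it binds.
At p = 60: qd = 267 - 3·60 = 87 and qs = 6·60 - 120 = 240.
Consumer surplus without the control is ½ · (89 - 43) · 138 = 3174.
With the floor, consumers buy 87 units at 60, so CS = ½ · (89 - 60) · 87 = 1261.5.
Change in consumer surplus = 1261.5 - 3174 = -1912.5.

-1912.5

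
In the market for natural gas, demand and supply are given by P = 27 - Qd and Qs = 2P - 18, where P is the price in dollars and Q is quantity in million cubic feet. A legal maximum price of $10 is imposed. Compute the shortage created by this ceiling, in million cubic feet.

15

Rearranging demand gives Qd = 27 - P. In a free market, 27 - P = 2P - 18 gives the equilibrium P* = 15, Q* = 12.
The ceiling of 10 is below the equilibrium price 15, so it binds.
At P = 10: Qd = 27 - 10 = 17 and Qs = 2·10 - 18 = 2.
Shortage = Qd - Qs = 17 - 2 = 15.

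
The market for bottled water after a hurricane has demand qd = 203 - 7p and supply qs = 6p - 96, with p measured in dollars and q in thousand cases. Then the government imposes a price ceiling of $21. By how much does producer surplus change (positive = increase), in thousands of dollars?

-72

Setting quantity demanded equal to quantity supplied, 203 - 7p = 6p - 96, gives p* = 23 and q* = 42.
Because the ceiling (21) lies below the market-clearing price, it is binding.
At p = 21: qd = 203 - 7·21 = 56 and qs = 6·21 - 96 = 30.
Producer surplus without the control is ½ · (23 - 16) · 42 = 147.
With the ceiling, producers sell 30 units at 21, so PS = ½ · (21 - 16) · 30 = 75.
Change in producer surplus = 75 - 147 = -72.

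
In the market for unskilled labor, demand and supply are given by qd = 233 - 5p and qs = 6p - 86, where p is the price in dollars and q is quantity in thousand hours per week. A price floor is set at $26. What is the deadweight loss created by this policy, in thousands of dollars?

0

Without the control the market clears where 233 - 5p = 6p - 86, i.e. p* = 29 and q* = 88.
The floor of 26 is below the equilibrium price 29, so it is not binding; the market clears at p* = 29, q* = 88.
Since the control does not bind, no trades are prevented and deadweight loss is zero.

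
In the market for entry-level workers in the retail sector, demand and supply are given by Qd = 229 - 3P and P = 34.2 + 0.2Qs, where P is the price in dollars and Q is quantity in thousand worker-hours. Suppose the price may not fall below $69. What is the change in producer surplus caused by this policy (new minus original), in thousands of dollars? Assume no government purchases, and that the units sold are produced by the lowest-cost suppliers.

93.1

Rearranging supply gives Qs = 5P - 171. Without the control the market clears where 229 - 3P = 5P - 171, i.e. P* = 50 and Q* = 79.
Because the floor (69) lies above the market-clearing price, it is binding.
At P = 69: Qd = 229 - 3·69 = 22 and Qs = 5·69 - 171 = 174.
Producer surplus without the control is ½ · (50 - 34.2) · 79 = 624.1.
With the floor, 22 units are sold at 69. The supply price at Q = 22 is 38.6, so PS = ½ · [(69 - 34.2) + (69 - 38.6)] · 22 = 717.2.
Change in producer surplus = 717.2 - 624.1 = 93.1.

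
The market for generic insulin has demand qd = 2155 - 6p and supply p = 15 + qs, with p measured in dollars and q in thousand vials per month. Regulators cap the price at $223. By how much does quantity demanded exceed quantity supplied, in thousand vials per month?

Rearranging supply gives qs = p - 15. Without the control the market clears where 2155 - 6p = p - 15, i.e. p* = 310 and q* = 295.
The ceiling of 223 is below the equilibrium price 310, so it binds.
At p = 223: qd = 2155 - 6·223 = 817 and qs = 223 - 15 = 208.
Shortage = qd - qs = 817 - 208 = 609.

609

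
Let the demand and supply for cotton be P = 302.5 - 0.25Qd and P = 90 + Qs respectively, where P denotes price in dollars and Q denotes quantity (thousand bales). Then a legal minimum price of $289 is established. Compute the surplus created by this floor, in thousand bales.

145

Rearranging demand gives Qd = 1210 - 4P; rearranging supply gives Qs = P - 90. Without the control the market clears where 1210 - 4P = P - 90, i.e. P* = 260 and Q* = 170.
Since 289 > 260, the floor is binding.
At P = 289: Qd = 1210 - 4·289 = 54 and Qs = 289 - 90 = 199.
Surplus = Qs - Qd = 199 - 54 = 145.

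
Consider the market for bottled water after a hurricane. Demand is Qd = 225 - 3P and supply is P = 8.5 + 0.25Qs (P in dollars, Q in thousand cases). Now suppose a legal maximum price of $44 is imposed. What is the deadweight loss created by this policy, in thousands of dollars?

Rearranging supply gives Qs = 4P - 34. In a free market, 225 - 3P = 4P - 34 gives the equilibrium P* = 37, Q* = 114.
Since 44 is above P* = 37, the ceiling does not bind and the free-market outcome prevails.
Since the control does not bind, no trades are prevented and deadweight loss is zero.

0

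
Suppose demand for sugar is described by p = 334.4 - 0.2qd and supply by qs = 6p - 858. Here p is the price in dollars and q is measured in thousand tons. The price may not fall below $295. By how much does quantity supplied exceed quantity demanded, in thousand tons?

715

Rearranging demand gives qd = 1672 - 5p. In a free market, 1672 - 5p = 6p - 858 gives the equilibrium p* = 230, q* = 522.
Because the floor (295) lies above the market-clearing price, it is binding.
At p = 295: qd = 1672 - 5·295 = 197 and qs = 6·295 - 858 = 912.
Surplus = qs - qd = 912 - 197 = 715.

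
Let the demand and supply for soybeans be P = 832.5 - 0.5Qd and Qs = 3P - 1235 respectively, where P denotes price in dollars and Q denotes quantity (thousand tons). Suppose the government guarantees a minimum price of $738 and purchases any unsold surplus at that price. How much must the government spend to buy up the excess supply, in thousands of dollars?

Rearranging demand gives Qd = 1665 - 2P. Without the control the market clears where 1665 - 2P = 3P - 1235, i.e. P* = 580 and Q* = 505.
The floor of 738 is above the equilibrium price 580, so it binds.
At P = 738: Qd = 1665 - 2·738 = 189 and Qs = 3·738 - 1235 = 979.
Surplus = Qs - Qd = 790.
Government expenditure = surplus × support price = 790 × 738 = 583020.

583020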